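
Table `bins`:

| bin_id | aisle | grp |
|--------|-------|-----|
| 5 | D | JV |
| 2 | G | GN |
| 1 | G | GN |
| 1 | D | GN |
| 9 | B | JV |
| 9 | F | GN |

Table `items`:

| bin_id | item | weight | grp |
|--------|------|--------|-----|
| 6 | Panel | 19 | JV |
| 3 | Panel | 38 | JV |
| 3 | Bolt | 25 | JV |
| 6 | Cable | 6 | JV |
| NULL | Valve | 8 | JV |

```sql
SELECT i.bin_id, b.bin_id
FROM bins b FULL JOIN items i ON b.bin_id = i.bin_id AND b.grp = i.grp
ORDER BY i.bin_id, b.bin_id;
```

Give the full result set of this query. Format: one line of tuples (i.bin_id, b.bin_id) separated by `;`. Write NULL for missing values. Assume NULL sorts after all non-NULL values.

FULL OUTER JOIN keeps every row from both sides; unmatched rows get NULL for the other side's columns.
Matching on b.bin_id = i.bin_id AND b.grp = i.grp. A NULL in a compared column never satisfies the condition.
- b[0] bin_id=5, grp=JV → no match; kept with NULLs on the i side.
- b[1] bin_id=2, grp=GN → no match; kept with NULLs on the i side.
- b[2] bin_id=1, grp=GN → no match; kept with NULLs on the i side.
- b[3] bin_id=1, grp=GN → no match; kept with NULLs on the i side.
- b[4] bin_id=9, grp=JV → no match; kept with NULLs on the i side.
- b[5] bin_id=9, grp=GN → no match; kept with NULLs on the i side.
- plus 5 unmatched i row(s), each kept with NULL b columns.

(3, NULL); (3, NULL); (6, NULL); (6, NULL); (NULL, 1); (NULL, 1); (NULL, 2); (NULL, 5); (NULL, 9); (NULL, 9); (NULL, NULL)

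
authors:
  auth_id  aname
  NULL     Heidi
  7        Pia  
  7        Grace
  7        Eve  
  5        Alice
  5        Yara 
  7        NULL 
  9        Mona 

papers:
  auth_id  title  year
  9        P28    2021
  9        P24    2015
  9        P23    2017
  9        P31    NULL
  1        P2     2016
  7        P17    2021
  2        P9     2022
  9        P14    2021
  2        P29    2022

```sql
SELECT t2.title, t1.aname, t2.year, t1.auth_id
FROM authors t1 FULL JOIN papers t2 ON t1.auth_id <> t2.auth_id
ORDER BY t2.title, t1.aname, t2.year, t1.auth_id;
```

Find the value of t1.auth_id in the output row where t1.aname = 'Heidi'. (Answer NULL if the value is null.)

NULL

FULL OUTER JOIN keeps every row from both sides; unmatched rows get NULL for the other side's columns.
Matching on t1.auth_id <> t2.auth_id. A NULL in a compared column never satisfies the condition.
Matched pairs: 54; unmatched t1 rows kept: 1; unmatched t2 rows kept: 0.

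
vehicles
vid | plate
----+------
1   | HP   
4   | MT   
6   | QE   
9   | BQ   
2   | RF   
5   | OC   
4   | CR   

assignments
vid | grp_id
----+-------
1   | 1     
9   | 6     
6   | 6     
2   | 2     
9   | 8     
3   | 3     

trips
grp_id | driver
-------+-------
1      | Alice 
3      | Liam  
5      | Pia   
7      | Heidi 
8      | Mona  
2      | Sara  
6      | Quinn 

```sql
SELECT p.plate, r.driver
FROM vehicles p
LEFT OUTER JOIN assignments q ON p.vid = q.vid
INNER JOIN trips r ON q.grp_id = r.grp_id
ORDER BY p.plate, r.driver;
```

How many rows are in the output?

5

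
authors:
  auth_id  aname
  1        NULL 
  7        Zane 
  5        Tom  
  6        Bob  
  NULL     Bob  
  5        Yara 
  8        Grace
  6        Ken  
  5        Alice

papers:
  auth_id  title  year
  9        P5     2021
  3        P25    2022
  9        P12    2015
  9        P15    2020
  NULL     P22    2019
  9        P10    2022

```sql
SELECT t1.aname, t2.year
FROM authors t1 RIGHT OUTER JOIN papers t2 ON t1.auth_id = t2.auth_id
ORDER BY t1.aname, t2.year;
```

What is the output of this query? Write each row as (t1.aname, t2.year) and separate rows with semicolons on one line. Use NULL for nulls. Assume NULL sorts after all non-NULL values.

RIGHT JOIN keeps every row from `papers`; unmatched rows get NULL for `authors`'s columns.
Matching on t1.auth_id = t2.auth_id. A NULL in a compared column never satisfies the condition.
- t1 row (auth_id=1): no match.
- t1 row (auth_id=7): no match.
- t1 row (auth_id=5): no match.
- t1 row (auth_id=6): no match.
- t1 row (auth_id=NULL): no match.
- t1 row (auth_id=5): no match.
- t1 row (auth_id=8): no match.
- t1 row (auth_id=6): no match.
- t1 row (auth_id=5): no match.
- plus 6 unmatched t2 row(s), each kept with NULL t1 columns.
After projecting and ordering:
t1.aname | t2.year
NULL | 2015
NULL | 2019
NULL | 2020
NULL | 2021
NULL | 2022
NULL | 2022

(NULL, 2015); (NULL, 2019); (NULL, 2020); (NULL, 2021); (NULL, 2022); (NULL, 2022)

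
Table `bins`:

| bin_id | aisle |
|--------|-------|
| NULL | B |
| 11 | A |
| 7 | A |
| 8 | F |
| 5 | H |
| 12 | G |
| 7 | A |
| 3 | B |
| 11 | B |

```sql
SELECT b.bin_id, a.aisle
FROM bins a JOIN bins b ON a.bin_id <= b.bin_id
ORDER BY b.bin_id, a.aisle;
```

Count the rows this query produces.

38

INNER JOIN keeps only pairs where the ON condition holds.
Matching on a.bin_id <= b.bin_id. A NULL in a compared column never satisfies the condition.
- bin_id=NULL: no matching b row, dropped.
- bin_id=11: 3 matching b row(s), so 3 row(s) emitted.
- bin_id=7: 6 matching b row(s), so 6 row(s) emitted.
- bin_id=8: 4 matching b row(s), so 4 row(s) emitted.
- bin_id=5: 7 matching b row(s), so 7 row(s) emitted.
- bin_id=12: 1 matching b row(s), so 1 row(s) emitted.
- bin_id=7: 6 matching b row(s), so 6 row(s) emitted.
- bin_id=3: 8 matching b row(s), so 8 row(s) emitted.
- bin_id=11: 3 matching b row(s), so 3 row(s) emitted.
Total: 38 rows.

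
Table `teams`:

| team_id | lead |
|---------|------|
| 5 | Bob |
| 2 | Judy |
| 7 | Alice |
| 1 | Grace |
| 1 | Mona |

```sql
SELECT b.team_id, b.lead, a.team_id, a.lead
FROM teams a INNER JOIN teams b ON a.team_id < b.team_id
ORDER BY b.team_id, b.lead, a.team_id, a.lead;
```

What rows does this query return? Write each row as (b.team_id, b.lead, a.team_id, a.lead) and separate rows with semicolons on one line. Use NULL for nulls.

(2, Judy, 1, Grace); (2, Judy, 1, Mona); (5, Bob, 1, Grace); (5, Bob, 1, Mona); (5, Bob, 2, Judy); (7, Alice, 1, Grace); (7, Alice, 1, Mona); (7, Alice, 2, Judy); (7, Alice, 5, Bob)

INNER JOIN keeps only pairs where the ON condition holds.
Matching on a.team_id < b.team_id.
- a (team_id=5) pairs with 1 row(s) of b.
- a (team_id=2) pairs with 2 row(s) of b.
- a (team_id=7) has no partner → excluded.
- a (team_id=1) pairs with 3 row(s) of b.
- a (team_id=1) pairs with 3 row(s) of b.
After projecting and ordering:
b.team_id | b.lead | a.team_id | a.lead
2 | Judy | 1 | Grace
2 | Judy | 1 | Mona
5 | Bob | 1 | Grace
5 | Bob | 1 | Mona
5 | Bob | 2 | Judy
7 | Alice | 1 | Grace
7 | Alice | 1 | Mona
7 | Alice | 2 | Judy
7 | Alice | 5 | Bob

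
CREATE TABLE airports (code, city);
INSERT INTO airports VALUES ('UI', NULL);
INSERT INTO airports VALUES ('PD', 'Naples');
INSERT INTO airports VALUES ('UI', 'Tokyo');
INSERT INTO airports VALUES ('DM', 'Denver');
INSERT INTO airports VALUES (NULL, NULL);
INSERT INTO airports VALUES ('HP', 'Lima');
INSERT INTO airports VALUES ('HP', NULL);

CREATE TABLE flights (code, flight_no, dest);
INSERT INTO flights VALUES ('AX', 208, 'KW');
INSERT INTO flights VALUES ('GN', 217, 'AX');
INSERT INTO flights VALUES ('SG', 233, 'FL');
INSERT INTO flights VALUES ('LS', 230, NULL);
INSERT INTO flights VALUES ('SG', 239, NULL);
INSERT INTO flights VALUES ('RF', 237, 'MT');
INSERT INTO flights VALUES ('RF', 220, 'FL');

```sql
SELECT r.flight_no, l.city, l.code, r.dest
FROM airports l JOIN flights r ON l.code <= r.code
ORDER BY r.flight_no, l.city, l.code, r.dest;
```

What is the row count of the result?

INNER JOIN keeps only pairs where the ON condition holds.
Matching on l.code <= r.code. A NULL in a compared column never satisfies the condition.
Matched pairs: 20.
Total: 20 rows.

20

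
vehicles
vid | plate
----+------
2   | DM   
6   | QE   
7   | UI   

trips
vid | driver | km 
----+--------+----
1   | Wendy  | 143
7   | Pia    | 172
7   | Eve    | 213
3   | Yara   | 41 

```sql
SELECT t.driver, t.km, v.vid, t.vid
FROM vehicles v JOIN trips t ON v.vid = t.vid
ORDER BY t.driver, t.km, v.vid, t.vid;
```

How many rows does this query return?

2

INNER JOIN keeps only pairs where the ON condition holds.
Matching on v.vid = t.vid.
- v row (vid=2): no match → dropped.
- v row (vid=6): no match → dropped.
- v row (vid=7): matches 2 t row(s) → 2 output row(s).
Total: 2 rows.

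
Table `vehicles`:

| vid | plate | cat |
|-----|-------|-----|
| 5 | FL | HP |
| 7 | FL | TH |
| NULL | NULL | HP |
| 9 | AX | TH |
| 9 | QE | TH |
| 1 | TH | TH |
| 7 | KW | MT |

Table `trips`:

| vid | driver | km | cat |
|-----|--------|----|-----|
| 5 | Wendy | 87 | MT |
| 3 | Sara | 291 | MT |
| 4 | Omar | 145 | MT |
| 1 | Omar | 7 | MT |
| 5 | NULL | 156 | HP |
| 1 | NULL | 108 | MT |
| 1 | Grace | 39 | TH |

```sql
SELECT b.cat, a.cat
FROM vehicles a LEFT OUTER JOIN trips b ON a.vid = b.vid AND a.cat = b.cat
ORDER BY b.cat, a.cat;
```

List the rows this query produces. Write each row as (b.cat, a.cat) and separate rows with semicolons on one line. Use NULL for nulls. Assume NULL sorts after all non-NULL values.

LEFT JOIN keeps every row from `vehicles`; unmatched rows get NULL for `trips`'s columns.
Matching on a.vid = b.vid AND a.cat = b.cat. A NULL in a compared column never satisfies the condition.
- a[0] vid=5, cat=HP → 1 match(es) in b → 1 row(s).
- a[1] vid=7, cat=TH → no match; kept with NULLs on the b side.
- a[2] vid=NULL, cat=HP → no match; kept with NULLs on the b side.
- a[3] vid=9, cat=TH → no match; kept with NULLs on the b side.
- a[4] vid=9, cat=TH → no match; kept with NULLs on the b side.
- a[5] vid=1, cat=TH → 1 match(es) in b → 1 row(s).
- a[6] vid=7, cat=MT → no match; kept with NULLs on the b side.
After projecting and ordering:
b.cat | a.cat
HP | HP
TH | TH
NULL | HP
NULL | MT
NULL | TH
NULL | TH
NULL | TH

(HP, HP); (TH, TH); (NULL, HP); (NULL, MT); (NULL, TH); (NULL, TH); (NULL, TH)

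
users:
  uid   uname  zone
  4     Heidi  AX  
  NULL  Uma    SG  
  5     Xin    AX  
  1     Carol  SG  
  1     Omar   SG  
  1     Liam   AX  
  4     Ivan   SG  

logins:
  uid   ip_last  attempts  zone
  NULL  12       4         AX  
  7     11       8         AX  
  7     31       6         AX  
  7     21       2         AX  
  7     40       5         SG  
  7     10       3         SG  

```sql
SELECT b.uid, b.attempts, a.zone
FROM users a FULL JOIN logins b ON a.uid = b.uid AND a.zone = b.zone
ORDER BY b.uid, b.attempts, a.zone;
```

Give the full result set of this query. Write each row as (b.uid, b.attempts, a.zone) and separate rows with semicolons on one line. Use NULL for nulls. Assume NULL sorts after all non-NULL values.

(7, 2, NULL); (7, 3, NULL); (7, 5, NULL); (7, 6, NULL); (7, 8, NULL); (NULL, 4, NULL); (NULL, NULL, AX); (NULL, NULL, AX); (NULL, NULL, AX); (NULL, NULL, SG); (NULL, NULL, SG); (NULL, NULL, SG); (NULL, NULL, SG)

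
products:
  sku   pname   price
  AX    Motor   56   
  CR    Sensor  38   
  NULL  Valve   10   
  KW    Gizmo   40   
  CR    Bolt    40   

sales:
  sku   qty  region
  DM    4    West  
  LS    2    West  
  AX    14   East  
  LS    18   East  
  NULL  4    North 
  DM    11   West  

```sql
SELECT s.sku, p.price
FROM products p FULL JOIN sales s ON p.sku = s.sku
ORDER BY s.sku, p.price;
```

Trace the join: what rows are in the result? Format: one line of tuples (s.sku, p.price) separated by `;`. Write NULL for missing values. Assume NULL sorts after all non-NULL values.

(AX, 56); (DM, NULL); (DM, NULL); (LS, NULL); (LS, NULL); (NULL, 10); (NULL, 38); (NULL, 40); (NULL, 40); (NULL, NULL)

FULL OUTER JOIN keeps every row from both sides; unmatched rows get NULL for the other side's columns.
Matching on p.sku = s.sku. A NULL in a compared column never satisfies the condition.
Matched pairs: 1; unmatched p rows kept: 4; unmatched s rows kept: 5.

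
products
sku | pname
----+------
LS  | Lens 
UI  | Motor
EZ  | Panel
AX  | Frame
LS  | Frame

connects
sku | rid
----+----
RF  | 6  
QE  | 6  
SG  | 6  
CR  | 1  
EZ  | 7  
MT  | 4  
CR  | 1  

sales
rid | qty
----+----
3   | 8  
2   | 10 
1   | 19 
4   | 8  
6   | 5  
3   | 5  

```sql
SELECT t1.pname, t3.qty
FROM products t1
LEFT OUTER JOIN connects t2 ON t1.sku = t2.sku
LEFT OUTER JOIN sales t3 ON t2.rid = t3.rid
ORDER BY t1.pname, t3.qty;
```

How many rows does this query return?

5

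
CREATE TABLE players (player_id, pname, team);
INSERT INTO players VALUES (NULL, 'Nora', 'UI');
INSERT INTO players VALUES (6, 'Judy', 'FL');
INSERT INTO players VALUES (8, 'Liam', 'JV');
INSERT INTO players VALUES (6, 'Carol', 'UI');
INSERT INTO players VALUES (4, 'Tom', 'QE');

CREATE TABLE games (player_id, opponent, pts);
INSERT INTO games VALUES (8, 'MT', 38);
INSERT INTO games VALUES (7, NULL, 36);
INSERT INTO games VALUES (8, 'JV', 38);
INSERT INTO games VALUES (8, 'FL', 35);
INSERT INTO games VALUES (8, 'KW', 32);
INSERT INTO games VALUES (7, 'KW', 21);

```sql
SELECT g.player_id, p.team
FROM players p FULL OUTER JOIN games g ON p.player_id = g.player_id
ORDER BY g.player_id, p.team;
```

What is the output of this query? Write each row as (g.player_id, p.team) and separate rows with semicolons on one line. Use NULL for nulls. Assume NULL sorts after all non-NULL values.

(7, NULL); (7, NULL); (8, JV); (8, JV); (8, JV); (8, JV); (NULL, FL); (NULL, QE); (NULL, UI); (NULL, UI)

FULL OUTER JOIN keeps every row from both sides; unmatched rows get NULL for the other side's columns.
Matching on p.player_id = g.player_id. A NULL in a compared column never satisfies the condition.
Matched pairs: 4; unmatched p rows kept: 4; unmatched g rows kept: 2.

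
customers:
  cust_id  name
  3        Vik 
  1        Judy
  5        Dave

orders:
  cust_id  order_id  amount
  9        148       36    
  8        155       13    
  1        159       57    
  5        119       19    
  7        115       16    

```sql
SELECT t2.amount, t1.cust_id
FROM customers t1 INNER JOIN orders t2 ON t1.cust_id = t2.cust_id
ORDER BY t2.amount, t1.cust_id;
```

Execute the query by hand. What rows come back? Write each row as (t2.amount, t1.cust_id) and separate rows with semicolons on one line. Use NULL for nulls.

INNER JOIN keeps only pairs where the ON condition holds.
Matching on t1.cust_id = t2.cust_id.
- cust_id=3: no matching t2 row, dropped.
- cust_id=1: 1 matching t2 row(s), so 1 row(s) emitted.
- cust_id=5: 1 matching t2 row(s), so 1 row(s) emitted.
After projecting and ordering:
t2.amount | t1.cust_id
19 | 5
57 | 1

(19, 5); (57, 1)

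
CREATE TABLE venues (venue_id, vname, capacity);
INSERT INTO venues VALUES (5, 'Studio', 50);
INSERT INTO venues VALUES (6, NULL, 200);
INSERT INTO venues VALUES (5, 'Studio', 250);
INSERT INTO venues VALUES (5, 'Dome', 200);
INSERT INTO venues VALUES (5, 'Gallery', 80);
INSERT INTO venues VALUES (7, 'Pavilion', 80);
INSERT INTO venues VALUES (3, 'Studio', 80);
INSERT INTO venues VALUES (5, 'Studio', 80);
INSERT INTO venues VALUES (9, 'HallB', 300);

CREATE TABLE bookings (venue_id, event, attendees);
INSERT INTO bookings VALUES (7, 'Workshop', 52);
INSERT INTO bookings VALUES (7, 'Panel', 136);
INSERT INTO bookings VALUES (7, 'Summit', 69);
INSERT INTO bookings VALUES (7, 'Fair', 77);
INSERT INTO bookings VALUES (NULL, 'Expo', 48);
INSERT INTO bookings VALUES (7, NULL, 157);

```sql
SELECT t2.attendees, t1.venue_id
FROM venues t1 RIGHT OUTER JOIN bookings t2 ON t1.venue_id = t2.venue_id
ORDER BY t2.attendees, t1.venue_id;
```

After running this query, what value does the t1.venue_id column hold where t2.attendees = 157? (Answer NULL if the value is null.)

RIGHT JOIN keeps every row from `bookings`; unmatched rows get NULL for `venues`'s columns.
Matching on t1.venue_id = t2.venue_id. A NULL in a compared column never satisfies the condition.
Matched pairs: 5; unmatched t2 rows kept: 1.

7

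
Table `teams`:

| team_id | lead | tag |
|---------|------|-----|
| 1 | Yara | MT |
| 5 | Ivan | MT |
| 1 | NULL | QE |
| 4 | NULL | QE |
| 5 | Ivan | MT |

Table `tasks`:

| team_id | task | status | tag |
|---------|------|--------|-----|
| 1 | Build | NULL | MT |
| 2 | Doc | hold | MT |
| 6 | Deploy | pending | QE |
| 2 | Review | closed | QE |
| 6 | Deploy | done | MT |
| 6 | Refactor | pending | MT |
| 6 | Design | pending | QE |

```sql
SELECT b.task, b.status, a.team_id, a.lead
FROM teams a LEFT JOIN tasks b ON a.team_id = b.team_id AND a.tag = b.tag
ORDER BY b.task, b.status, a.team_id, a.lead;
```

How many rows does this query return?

5

LEFT JOIN keeps every row from `teams`; unmatched rows get NULL for `tasks`'s columns.
Matching on a.team_id = b.team_id AND a.tag = b.tag.
- a (team_id=1, tag=MT) pairs with 1 row(s) of b.
- a (team_id=5, tag=MT) has no partner → padded with NULL.
- a (team_id=1, tag=QE) has no partner → padded with NULL.
- a (team_id=4, tag=QE) has no partner → padded with NULL.
- a (team_id=5, tag=MT) has no partner → padded with NULL.
Total: 1 matched + 4 padded = 5 rows.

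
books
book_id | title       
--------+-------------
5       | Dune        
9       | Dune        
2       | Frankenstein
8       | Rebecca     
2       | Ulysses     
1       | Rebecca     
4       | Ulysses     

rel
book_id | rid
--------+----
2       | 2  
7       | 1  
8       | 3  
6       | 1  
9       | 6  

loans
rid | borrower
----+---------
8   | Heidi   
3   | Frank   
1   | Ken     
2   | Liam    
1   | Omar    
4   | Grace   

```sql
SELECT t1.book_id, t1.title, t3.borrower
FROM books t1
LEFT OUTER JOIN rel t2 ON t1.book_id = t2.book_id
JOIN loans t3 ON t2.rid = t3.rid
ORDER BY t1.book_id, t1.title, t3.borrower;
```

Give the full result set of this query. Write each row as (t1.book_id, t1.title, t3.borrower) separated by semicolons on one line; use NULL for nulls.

(2, Frankenstein, Liam); (2, Ulysses, Liam); (8, Rebecca, Frank)

Step 1 — t1 LEFT JOIN t2 on book_id → 7 row(s).
Then INNER JOIN `loans t3` on rid: keep only rows whose t2.rid appears in t3.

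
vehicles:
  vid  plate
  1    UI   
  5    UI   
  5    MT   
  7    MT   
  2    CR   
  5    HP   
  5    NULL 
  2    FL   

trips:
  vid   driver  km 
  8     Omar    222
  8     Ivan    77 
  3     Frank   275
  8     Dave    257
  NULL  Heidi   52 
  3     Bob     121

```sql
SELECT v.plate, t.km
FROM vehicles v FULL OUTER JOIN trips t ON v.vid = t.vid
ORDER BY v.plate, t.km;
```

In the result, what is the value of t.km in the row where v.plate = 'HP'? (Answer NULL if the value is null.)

NULL

FULL OUTER JOIN keeps every row from both sides; unmatched rows get NULL for the other side's columns.
Matching on v.vid = t.vid. A NULL in a compared column never satisfies the condition.
- v[0] vid=1 → no match; kept with NULLs on the t side.
- v[1] vid=5 → no match; kept with NULLs on the t side.
- v[2] vid=5 → no match; kept with NULLs on the t side.
- v[3] vid=7 → no match; kept with NULLs on the t side.
- v[4] vid=2 → no match; kept with NULLs on the t side.
- v[5] vid=5 → no match; kept with NULLs on the t side.
- v[6] vid=5 → no match; kept with NULLs on the t side.
- v[7] vid=2 → no match; kept with NULLs on the t side.
- plus 6 unmatched t row(s), each kept with NULL v columns.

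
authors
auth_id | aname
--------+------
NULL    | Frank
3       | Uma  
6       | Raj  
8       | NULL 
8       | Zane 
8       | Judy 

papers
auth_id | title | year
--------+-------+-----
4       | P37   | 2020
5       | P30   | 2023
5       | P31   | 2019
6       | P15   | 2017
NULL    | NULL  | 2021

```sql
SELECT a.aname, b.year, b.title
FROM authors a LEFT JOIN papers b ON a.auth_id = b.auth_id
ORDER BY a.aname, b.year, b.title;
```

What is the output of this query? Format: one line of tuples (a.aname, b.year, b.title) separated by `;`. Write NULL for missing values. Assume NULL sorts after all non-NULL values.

LEFT JOIN keeps every row from `authors`; unmatched rows get NULL for `papers`'s columns.
Matching on a.auth_id = b.auth_id. A NULL in a compared column never satisfies the condition.
- auth_id=NULL: no b row matches, row kept with b columns NULL.
- auth_id=3: no b row matches, row kept with b columns NULL.
- auth_id=6: 1 matching b row(s), so 1 row(s) emitted.
- auth_id=8: no b row matches, row kept with b columns NULL.
- auth_id=8: no b row matches, row kept with b columns NULL.
- auth_id=8: no b row matches, row kept with b columns NULL.
After projecting and ordering:
a.aname | b.year | b.title
Frank | NULL | NULL
Judy | NULL | NULL
Raj | 2017 | P15
Uma | NULL | NULL
Zane | NULL | NULL
NULL | NULL | NULL

(Frank, NULL, NULL); (Judy, NULL, NULL); (Raj, 2017, P15); (Uma, NULL, NULL); (Zane, NULL, NULL); (NULL, NULL, NULL)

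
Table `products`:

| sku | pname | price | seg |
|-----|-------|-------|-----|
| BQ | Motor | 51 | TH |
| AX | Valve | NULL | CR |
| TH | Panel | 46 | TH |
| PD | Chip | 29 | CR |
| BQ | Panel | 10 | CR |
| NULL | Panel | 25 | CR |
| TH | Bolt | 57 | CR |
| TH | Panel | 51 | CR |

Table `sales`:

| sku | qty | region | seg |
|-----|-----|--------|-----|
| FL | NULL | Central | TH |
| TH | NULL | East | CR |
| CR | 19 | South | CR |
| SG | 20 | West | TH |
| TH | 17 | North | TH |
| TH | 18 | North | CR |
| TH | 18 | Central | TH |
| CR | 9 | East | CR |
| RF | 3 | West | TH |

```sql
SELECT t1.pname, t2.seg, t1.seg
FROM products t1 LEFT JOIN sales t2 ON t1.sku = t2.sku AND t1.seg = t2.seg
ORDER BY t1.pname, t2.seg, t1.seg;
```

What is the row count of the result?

LEFT JOIN keeps every row from `products`; unmatched rows get NULL for `sales`'s columns.
Matching on t1.sku = t2.sku AND t1.seg = t2.seg. A NULL in a compared column never satisfies the condition.
Matched pairs: 6; unmatched t1 rows kept: 5.
Total: 6 matched + 5 padded = 11 rows.

11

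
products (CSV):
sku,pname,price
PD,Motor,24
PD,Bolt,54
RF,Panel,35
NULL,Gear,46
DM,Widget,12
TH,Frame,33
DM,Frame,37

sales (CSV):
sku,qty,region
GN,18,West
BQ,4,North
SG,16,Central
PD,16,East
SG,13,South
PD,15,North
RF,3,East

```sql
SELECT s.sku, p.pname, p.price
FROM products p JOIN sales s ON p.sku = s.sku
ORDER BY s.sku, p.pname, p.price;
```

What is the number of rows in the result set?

5

INNER JOIN keeps only pairs where the ON condition holds.
Matching on p.sku = s.sku. A NULL in a compared column never satisfies the condition.
Matched pairs: 5.
Total: 5 rows.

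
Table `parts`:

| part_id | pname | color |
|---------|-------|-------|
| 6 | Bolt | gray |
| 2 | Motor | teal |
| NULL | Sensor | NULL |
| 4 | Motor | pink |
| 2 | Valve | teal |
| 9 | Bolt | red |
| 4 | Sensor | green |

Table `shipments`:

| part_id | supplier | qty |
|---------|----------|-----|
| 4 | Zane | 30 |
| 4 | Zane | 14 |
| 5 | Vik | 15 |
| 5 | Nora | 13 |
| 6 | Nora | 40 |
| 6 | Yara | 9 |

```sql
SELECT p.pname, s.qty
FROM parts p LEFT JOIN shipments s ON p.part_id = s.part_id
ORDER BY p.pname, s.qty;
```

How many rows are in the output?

LEFT JOIN keeps every row from `parts`; unmatched rows get NULL for `shipments`'s columns.
Matching on p.part_id = s.part_id. A NULL in a compared column never satisfies the condition.
- p row (part_id=6): matches 2 s row(s) → 2 output row(s).
- p row (part_id=2): no match → kept, s columns NULL.
- p row (part_id=NULL): no match → kept, s columns NULL.
- p row (part_id=4): matches 2 s row(s) → 2 output row(s).
- p row (part_id=2): no match → kept, s columns NULL.
- p row (part_id=9): no match → kept, s columns NULL.
- p row (part_id=4): matches 2 s row(s) → 2 output row(s).
Total: 6 matched + 4 padded = 10 rows.

10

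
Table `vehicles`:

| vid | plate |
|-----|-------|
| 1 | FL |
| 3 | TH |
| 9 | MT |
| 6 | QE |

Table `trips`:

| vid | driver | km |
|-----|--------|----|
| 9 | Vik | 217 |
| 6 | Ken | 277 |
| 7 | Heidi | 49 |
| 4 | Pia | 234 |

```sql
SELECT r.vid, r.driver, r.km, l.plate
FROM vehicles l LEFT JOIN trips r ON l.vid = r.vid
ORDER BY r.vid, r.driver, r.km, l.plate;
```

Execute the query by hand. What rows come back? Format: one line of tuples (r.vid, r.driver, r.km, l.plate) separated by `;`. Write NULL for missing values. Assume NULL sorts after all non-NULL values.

(6, Ken, 277, QE); (9, Vik, 217, MT); (NULL, NULL, NULL, FL); (NULL, NULL, NULL, TH)

LEFT JOIN keeps every row from `vehicles`; unmatched rows get NULL for `trips`'s columns.
Matching on l.vid = r.vid.
- l[0] vid=1 → no match; kept with NULLs on the r side.
- l[1] vid=3 → no match; kept with NULLs on the r side.
- l[2] vid=9 → 1 match(es) in r → 1 row(s).
- l[3] vid=6 → 1 match(es) in r → 1 row(s).
After projecting and ordering:
r.vid | r.driver | r.km | l.plate
6 | Ken | 277 | QE
9 | Vik | 217 | MT
NULL | NULL | NULL | FL
NULL | NULL | NULL | TH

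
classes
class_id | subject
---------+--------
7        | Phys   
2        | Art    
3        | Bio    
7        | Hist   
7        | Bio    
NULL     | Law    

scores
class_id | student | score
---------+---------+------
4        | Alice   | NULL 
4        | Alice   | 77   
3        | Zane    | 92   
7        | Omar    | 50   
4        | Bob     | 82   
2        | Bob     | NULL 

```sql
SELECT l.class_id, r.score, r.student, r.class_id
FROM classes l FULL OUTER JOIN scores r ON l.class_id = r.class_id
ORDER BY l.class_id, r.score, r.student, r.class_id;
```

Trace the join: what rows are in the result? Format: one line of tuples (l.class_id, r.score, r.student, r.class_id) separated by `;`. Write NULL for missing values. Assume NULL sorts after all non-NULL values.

(2, NULL, Bob, 2); (3, 92, Zane, 3); (7, 50, Omar, 7); (7, 50, Omar, 7); (7, 50, Omar, 7); (NULL, 77, Alice, 4); (NULL, 82, Bob, 4); (NULL, NULL, Alice, 4); (NULL, NULL, NULL, NULL)

FULL OUTER JOIN keeps every row from both sides; unmatched rows get NULL for the other side's columns.
Matching on l.class_id = r.class_id. A NULL in a compared column never satisfies the condition.
- class_id=7: 1 matching r row(s), so 1 row(s) emitted.
- class_id=2: 1 matching r row(s), so 1 row(s) emitted.
- class_id=3: 1 matching r row(s), so 1 row(s) emitted.
- class_id=7: 1 matching r row(s), so 1 row(s) emitted.
- class_id=7: 1 matching r row(s), so 1 row(s) emitted.
- class_id=NULL: no r row matches, row kept with r columns NULL.
- plus 3 unmatched r row(s), each kept with NULL l columns.
After projecting and ordering:
l.class_id | r.score | r.student | r.class_id
2 | NULL | Bob | 2
3 | 92 | Zane | 3
7 | 50 | Omar | 7
7 | 50 | Omar | 7
7 | 50 | Omar | 7
NULL | 77 | Alice | 4
NULL | 82 | Bob | 4
NULL | NULL | Alice | 4
NULL | NULL | NULL | NULL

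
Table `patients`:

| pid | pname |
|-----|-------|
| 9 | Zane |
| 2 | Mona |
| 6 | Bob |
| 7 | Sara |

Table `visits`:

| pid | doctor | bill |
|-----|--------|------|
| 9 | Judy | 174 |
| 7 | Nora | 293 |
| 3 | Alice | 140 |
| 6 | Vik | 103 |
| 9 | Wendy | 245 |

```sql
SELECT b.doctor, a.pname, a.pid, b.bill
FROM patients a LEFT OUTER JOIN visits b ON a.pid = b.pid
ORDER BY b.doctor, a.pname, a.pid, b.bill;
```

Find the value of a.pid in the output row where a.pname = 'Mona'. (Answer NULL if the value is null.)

2

LEFT JOIN keeps every row from `patients`; unmatched rows get NULL for `visits`'s columns.
Matching on a.pid = b.pid.
- a (pid=9) pairs with 2 row(s) of b.
- a (pid=2) has no partner → padded with NULL.
- a (pid=6) pairs with 1 row(s) of b.
- a (pid=7) pairs with 1 row(s) of b.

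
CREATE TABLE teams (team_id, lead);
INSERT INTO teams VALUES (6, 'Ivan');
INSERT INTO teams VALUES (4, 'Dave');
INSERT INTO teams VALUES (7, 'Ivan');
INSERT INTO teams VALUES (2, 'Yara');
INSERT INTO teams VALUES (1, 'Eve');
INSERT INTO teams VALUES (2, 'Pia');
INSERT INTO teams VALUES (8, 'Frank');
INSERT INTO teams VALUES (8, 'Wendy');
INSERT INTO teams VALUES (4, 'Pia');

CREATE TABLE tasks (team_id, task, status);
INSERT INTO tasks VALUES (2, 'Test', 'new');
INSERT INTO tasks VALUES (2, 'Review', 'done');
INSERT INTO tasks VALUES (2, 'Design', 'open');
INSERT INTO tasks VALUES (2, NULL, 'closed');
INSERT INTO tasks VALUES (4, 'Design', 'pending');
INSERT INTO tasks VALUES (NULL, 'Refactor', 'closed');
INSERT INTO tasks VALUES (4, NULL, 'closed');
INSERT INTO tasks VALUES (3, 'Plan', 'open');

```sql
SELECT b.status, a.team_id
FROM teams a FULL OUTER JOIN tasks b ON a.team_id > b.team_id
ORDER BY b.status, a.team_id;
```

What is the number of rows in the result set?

42

FULL OUTER JOIN keeps every row from both sides; unmatched rows get NULL for the other side's columns.
Matching on a.team_id > b.team_id. A NULL in a compared column never satisfies the condition.
- team_id=6: 7 matching b row(s), so 7 row(s) emitted.
- team_id=4: 5 matching b row(s), so 5 row(s) emitted.
- team_id=7: 7 matching b row(s), so 7 row(s) emitted.
- team_id=2: no b row matches, row kept with b columns NULL.
- team_id=1: no b row matches, row kept with b columns NULL.
- team_id=2: no b row matches, row kept with b columns NULL.
- team_id=8: 7 matching b row(s), so 7 row(s) emitted.
- team_id=8: 7 matching b row(s), so 7 row(s) emitted.
- team_id=4: 5 matching b row(s), so 5 row(s) emitted.
- plus 1 unmatched b row(s), each kept with NULL a columns.
Total: 38 matched + 4 padded = 42 rows.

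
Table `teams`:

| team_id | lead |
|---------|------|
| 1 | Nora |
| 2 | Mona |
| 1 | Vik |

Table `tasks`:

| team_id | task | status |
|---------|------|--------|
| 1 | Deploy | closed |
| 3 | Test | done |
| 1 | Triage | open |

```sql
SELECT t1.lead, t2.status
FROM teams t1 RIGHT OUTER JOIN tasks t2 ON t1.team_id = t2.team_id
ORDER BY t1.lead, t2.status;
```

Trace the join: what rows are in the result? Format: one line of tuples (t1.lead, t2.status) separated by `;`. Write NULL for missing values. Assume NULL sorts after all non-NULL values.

(Nora, closed); (Nora, open); (Vik, closed); (Vik, open); (NULL, done)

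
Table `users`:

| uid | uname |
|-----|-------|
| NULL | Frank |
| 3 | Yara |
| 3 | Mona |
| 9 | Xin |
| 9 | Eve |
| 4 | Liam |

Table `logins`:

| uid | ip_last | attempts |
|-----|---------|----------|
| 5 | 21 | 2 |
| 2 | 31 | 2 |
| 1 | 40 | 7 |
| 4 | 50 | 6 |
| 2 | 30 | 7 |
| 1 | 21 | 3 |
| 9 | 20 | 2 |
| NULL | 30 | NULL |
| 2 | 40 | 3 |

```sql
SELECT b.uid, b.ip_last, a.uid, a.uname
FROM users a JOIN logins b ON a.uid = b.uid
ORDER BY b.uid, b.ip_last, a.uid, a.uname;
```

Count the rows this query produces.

3

INNER JOIN keeps only pairs where the ON condition holds.
Matching on a.uid = b.uid. A NULL in a compared column never satisfies the condition.
Matched pairs: 3.
Total: 3 rows.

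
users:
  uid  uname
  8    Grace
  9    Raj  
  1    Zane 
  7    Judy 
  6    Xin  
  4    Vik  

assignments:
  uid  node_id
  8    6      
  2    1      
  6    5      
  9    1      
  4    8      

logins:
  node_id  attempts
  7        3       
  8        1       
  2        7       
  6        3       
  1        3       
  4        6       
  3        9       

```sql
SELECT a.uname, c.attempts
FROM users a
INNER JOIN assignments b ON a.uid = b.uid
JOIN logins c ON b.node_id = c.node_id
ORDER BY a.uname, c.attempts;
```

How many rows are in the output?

Step 1 — a INNER JOIN b on uid → 4 row(s).
Then INNER JOIN `logins c` on node_id: keep only rows whose b.node_id appears in c.
Result: 3 row(s).

3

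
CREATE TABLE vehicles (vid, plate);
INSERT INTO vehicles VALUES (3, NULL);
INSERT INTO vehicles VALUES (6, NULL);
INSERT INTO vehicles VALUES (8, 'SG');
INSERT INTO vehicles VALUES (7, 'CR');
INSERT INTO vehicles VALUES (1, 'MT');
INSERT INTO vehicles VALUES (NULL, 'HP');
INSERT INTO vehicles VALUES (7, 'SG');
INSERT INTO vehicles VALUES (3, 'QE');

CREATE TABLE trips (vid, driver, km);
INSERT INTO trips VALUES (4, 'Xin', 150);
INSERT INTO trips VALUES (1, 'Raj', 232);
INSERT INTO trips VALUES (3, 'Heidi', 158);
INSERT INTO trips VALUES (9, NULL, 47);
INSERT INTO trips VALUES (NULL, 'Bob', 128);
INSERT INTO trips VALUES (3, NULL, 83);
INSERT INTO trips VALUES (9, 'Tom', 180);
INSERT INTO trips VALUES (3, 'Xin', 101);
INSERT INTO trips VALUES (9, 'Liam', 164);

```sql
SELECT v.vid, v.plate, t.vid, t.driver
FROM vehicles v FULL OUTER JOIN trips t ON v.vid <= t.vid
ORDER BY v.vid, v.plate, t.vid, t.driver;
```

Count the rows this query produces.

FULL OUTER JOIN keeps every row from both sides; unmatched rows get NULL for the other side's columns.
Matching on v.vid <= t.vid. A NULL in a compared column never satisfies the condition.
- v[0] vid=3 → 7 match(es) in t → 7 row(s).
- v[1] vid=6 → 3 match(es) in t → 3 row(s).
- v[2] vid=8 → 3 match(es) in t → 3 row(s).
- v[3] vid=7 → 3 match(es) in t → 3 row(s).
- v[4] vid=1 → 8 match(es) in t → 8 row(s).
- v[5] vid=NULL → no match; kept with NULLs on the t side.
- v[6] vid=7 → 3 match(es) in t → 3 row(s).
- v[7] vid=3 → 7 match(es) in t → 7 row(s).
- plus 1 unmatched t row(s), each kept with NULL v columns.
Total: 34 matched + 2 padded = 36 rows.

36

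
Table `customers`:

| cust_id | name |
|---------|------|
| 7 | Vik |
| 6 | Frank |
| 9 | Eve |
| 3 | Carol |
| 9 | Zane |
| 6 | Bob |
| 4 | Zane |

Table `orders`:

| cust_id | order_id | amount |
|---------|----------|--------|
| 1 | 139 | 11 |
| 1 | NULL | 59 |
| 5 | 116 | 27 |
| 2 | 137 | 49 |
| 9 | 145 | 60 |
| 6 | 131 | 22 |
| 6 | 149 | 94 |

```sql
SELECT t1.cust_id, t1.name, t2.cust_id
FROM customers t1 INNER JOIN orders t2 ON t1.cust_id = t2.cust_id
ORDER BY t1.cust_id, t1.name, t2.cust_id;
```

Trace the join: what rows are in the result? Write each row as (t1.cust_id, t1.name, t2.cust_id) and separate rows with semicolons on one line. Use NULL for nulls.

(6, Bob, 6); (6, Bob, 6); (6, Frank, 6); (6, Frank, 6); (9, Eve, 9); (9, Zane, 9)

INNER JOIN keeps only pairs where the ON condition holds.
Matching on t1.cust_id = t2.cust_id.
- t1 (cust_id=7) has no partner → excluded.
- t1 (cust_id=6) pairs with 2 row(s) of t2.
- t1 (cust_id=9) pairs with 1 row(s) of t2.
- t1 (cust_id=3) has no partner → excluded.
- t1 (cust_id=9) pairs with 1 row(s) of t2.
- t1 (cust_id=6) pairs with 2 row(s) of t2.
- t1 (cust_id=4) has no partner → excluded.
After projecting and ordering:
t1.cust_id | t1.name | t2.cust_id
6 | Bob | 6
6 | Bob | 6
6 | Frank | 6
6 | Frank | 6
9 | Eve | 9
9 | Zane | 9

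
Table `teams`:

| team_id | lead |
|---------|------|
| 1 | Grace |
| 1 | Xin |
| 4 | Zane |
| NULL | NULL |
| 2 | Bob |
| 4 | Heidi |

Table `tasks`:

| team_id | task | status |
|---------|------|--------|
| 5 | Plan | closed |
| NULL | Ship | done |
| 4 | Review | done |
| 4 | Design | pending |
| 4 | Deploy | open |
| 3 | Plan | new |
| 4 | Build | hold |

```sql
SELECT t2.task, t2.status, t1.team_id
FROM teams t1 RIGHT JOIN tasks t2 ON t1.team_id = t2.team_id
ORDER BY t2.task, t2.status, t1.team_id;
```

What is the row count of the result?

11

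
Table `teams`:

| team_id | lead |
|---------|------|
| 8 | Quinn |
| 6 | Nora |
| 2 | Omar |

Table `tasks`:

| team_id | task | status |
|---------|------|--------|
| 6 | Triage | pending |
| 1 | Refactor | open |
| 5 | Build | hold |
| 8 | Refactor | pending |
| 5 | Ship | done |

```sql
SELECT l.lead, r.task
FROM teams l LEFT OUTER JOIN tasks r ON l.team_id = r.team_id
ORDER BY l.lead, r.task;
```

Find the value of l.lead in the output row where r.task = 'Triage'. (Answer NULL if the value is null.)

Nora

LEFT JOIN keeps every row from `teams`; unmatched rows get NULL for `tasks`'s columns.
Matching on l.team_id = r.team_id.
- l[0] team_id=8 → 1 match(es) in r → 1 row(s).
- l[1] team_id=6 → 1 match(es) in r → 1 row(s).
- l[2] team_id=2 → no match; kept with NULLs on the r side.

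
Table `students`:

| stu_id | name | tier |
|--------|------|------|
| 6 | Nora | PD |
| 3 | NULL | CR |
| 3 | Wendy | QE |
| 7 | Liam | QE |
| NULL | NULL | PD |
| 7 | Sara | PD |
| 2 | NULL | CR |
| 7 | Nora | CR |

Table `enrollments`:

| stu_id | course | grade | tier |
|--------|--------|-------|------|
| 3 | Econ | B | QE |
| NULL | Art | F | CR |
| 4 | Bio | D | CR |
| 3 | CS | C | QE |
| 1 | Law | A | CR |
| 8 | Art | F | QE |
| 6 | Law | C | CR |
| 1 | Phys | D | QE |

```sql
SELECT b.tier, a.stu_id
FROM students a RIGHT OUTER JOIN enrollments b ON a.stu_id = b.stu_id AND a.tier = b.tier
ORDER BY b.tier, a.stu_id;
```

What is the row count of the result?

RIGHT JOIN keeps every row from `enrollments`; unmatched rows get NULL for `students`'s columns.
Matching on a.stu_id = b.stu_id AND a.tier = b.tier. A NULL in a compared column never satisfies the condition.
- a row (stu_id=6, tier=PD): no match.
- a row (stu_id=3, tier=CR): no match.
- a row (stu_id=3, tier=QE): matches 2 b row(s) → 2 output row(s).
- a row (stu_id=7, tier=QE): no match.
- a row (stu_id=NULL, tier=PD): no match.
- a row (stu_id=7, tier=PD): no match.
- a row (stu_id=2, tier=CR): no match.
- a row (stu_id=7, tier=CR): no match.
- 6 row(s) from b found no a partner → padded with NULL.
Total: 2 matched + 6 padded = 8 rows.

8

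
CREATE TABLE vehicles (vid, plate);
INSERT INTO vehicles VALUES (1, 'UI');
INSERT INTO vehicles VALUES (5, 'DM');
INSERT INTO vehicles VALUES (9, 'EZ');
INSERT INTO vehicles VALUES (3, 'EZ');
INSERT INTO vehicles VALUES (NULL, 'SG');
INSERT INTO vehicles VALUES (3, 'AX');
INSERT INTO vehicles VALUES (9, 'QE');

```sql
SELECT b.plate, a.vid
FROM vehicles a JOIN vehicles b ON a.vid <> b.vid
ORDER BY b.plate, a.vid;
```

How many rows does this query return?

INNER JOIN keeps only pairs where the ON condition holds.
Matching on a.vid <> b.vid. A NULL in a compared column never satisfies the condition.
- a[0] vid=1 → 5 match(es) in b → 5 row(s).
- a[1] vid=5 → 5 match(es) in b → 5 row(s).
- a[2] vid=9 → 4 match(es) in b → 4 row(s).
- a[3] vid=3 → 4 match(es) in b → 4 row(s).
- a[4] vid=NULL → no match; dropped.
- a[5] vid=3 → 4 match(es) in b → 4 row(s).
- a[6] vid=9 → 4 match(es) in b → 4 row(s).
Total: 26 rows.

26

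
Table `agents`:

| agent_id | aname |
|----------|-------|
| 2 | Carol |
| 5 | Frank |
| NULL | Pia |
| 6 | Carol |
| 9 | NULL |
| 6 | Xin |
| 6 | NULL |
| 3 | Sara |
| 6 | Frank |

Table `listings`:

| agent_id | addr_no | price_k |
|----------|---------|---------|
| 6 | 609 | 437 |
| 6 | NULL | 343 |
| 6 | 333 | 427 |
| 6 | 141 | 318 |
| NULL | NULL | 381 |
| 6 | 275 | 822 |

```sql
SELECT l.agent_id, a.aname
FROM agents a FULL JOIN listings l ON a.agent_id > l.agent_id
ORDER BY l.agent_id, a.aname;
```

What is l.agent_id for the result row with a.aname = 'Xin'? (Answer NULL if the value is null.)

NULL

FULL OUTER JOIN keeps every row from both sides; unmatched rows get NULL for the other side's columns.
Matching on a.agent_id > l.agent_id. A NULL in a compared column never satisfies the condition.
- agent_id=2: no l row matches, row kept with l columns NULL.
- agent_id=5: no l row matches, row kept with l columns NULL.
- agent_id=NULL: no l row matches, row kept with l columns NULL.
- agent_id=6: no l row matches, row kept with l columns NULL.
- agent_id=9: 5 matching l row(s), so 5 row(s) emitted.
- agent_id=6: no l row matches, row kept with l columns NULL.
- agent_id=6: no l row matches, row kept with l columns NULL.
- agent_id=3: no l row matches, row kept with l columns NULL.
- agent_id=6: no l row matches, row kept with l columns NULL.
- 1 l row(s) had no a match → kept, a columns NULL.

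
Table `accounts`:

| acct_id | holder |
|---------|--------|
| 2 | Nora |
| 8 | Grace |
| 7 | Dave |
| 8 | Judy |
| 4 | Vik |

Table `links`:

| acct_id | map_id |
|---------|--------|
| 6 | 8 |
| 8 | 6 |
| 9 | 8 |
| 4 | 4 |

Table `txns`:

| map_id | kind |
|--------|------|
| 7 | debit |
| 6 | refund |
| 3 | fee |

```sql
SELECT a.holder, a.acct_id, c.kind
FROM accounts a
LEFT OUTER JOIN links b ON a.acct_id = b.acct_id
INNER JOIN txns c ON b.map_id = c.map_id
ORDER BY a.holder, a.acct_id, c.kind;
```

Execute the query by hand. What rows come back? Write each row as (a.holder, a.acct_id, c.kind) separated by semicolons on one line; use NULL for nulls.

Evaluate left to right. First `accounts a LEFT JOIN links b` on acct_id: 5 row(s).
Then INNER JOIN `txns c` on map_id: keep only rows whose b.map_id appears in c.

(Grace, 8, refund); (Judy, 8, refund)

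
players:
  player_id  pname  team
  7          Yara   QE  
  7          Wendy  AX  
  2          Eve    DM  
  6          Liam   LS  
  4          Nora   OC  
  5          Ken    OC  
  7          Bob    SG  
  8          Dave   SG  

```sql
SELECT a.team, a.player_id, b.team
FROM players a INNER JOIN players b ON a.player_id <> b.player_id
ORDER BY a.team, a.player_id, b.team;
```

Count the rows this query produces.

50

INNER JOIN keeps only pairs where the ON condition holds.
Matching on a.player_id <> b.player_id.
- a (player_id=7) pairs with 5 row(s) of b.
- a (player_id=7) pairs with 5 row(s) of b.
- a (player_id=2) pairs with 7 row(s) of b.
- a (player_id=6) pairs with 7 row(s) of b.
- a (player_id=4) pairs with 7 row(s) of b.
- a (player_id=5) pairs with 7 row(s) of b.
- a (player_id=7) pairs with 5 row(s) of b.
- a (player_id=8) pairs with 7 row(s) of b.
Total: 50 rows.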